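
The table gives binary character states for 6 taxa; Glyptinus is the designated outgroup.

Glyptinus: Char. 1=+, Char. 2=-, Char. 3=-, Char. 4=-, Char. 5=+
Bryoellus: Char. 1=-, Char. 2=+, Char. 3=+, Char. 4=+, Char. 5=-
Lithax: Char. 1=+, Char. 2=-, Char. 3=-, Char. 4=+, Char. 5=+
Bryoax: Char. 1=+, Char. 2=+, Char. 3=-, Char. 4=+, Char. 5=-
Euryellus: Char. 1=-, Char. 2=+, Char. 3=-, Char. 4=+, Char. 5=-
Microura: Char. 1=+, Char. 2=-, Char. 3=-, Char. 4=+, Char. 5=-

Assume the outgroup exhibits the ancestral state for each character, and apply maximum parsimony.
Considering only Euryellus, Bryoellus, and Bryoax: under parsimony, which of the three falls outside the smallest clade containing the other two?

Bryoax

Character polarity is set by the outgroup: the derived state is whichever differs from the outgroup's state, so for Char. 1, Char. 5 the derived state is '-', and for the remaining characters it is '+'.
Char. 1: derived state '-' in Bryoellus and Euryellus only — synapomorphy for {Bryoellus, Euryellus}.
Char. 2 (derived state '+') is shared by Bryoax, Bryoellus, and Euryellus — a synapomorphy uniting that clade.
Char. 3: derived state '+' in Bryoellus only — an autapomorphy, so it tells us nothing about relationships among taxa.
All ingroup taxa share the derived state '+' for Char. 4; it defines the ingroup but does not resolve relationships within it.
Char. 5 (derived state '-') is shared by Bryoax, Bryoellus, Euryellus, and Microura — a synapomorphy uniting that clade.
Most parsimonious ingroup topology: ((((Bryoellus,Euryellus),Bryoax),Microura),Lithax).
Euryellus and Bryoellus share a more recent common ancestor with each other than either does with Bryoax, so Bryoax is the least closely related of the three.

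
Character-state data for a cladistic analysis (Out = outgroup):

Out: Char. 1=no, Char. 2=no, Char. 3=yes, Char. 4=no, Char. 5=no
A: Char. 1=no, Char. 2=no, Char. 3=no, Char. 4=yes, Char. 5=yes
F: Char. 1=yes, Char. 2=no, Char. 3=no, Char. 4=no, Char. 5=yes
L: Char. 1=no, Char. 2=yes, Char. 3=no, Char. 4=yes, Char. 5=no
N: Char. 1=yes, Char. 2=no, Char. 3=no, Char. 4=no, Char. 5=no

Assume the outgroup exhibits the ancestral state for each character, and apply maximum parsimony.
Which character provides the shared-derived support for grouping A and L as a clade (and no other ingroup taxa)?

Char. 4

Character polarity is set by the outgroup: the derived state is whichever differs from the outgroup's state, so for Char. 3 the derived state is 'no', and for the remaining characters it is 'yes'.
Char. 1: derived state 'yes' in F and N only — synapomorphy for {F, N}.
Char. 2 (derived state 'yes') is unique to L (autapomorphy; uninformative for grouping).
All ingroup taxa share the derived state 'no' for Char. 3; it defines the ingroup but does not resolve relationships within it.
Char. 4: derived state 'yes' in A and L only — synapomorphy for {A, L}.
Char. 5 (state 'yes') occurs in A and F but conflicts with the nesting implied by the other characters — most parsimoniously interpreted as homoplasy.
Most parsimonious ingroup topology: ((A,L),(F,N)).
The clade {A, L} is supported by Char. 4: its derived state 'yes' occurs in exactly those taxa and in no other taxon (including the outgroup).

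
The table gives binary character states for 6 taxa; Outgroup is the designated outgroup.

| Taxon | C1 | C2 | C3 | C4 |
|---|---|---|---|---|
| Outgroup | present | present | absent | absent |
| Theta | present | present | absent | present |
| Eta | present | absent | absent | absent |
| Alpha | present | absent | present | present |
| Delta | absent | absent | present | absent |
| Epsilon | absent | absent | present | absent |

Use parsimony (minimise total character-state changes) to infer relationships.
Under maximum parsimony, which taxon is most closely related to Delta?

Epsilon

Character polarity is set by the outgroup: the derived state is whichever differs from the outgroup's state, so for C1, C2 the derived state is 'absent', and for the remaining characters it is 'present'.
Only Delta and Epsilon show the derived state 'absent' for C1, supporting them as a clade.
Only Alpha, Delta, Epsilon, and Eta show the derived state 'absent' for C2, supporting them as a clade.
C3 (derived state 'present') is shared by Alpha, Delta, and Epsilon — a synapomorphy uniting that clade.
C4 (state 'present') occurs in Alpha and Theta but conflicts with the nesting implied by the other characters — most parsimoniously interpreted as homoplasy.
Most parsimonious ingroup topology: (Theta,(Eta,(Alpha,(Delta,Epsilon)))).
Delta and Epsilon form a cherry on this tree, so they are sister taxa.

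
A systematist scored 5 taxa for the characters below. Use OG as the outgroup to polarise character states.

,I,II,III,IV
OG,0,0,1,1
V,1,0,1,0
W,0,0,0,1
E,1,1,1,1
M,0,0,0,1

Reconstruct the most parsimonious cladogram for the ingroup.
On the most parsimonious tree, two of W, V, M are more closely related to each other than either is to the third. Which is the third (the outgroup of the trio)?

V

Character polarity is set by the outgroup: the derived state is whichever differs from the outgroup's state, so for III, IV the derived state is '0', and for the remaining characters it is '1'.
I (derived state '1') is shared by E and V — a synapomorphy uniting that clade.
II: derived state '1' in E only — an autapomorphy, so it tells us nothing about relationships among taxa.
III: derived state '0' in M and W only — synapomorphy for {M, W}.
IV (derived state '0') is unique to V (autapomorphy; uninformative for grouping).
Most parsimonious ingroup topology: ((V,E),(W,M)).
W and M share a more recent common ancestor with each other than either does with V, so V is the least closely related of the three.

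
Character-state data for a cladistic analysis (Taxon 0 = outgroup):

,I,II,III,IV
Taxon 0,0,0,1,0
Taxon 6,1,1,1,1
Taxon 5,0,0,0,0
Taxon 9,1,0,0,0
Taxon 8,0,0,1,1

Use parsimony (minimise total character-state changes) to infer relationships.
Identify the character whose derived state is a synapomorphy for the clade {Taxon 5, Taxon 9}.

Character polarity is set by the outgroup: the derived state is whichever differs from the outgroup's state, so for III the derived state is '0', and for the remaining characters it is '1'.
I groups Taxon 6 and Taxon 9, which is incompatible with the clades supported by the remaining characters; treating it as convergent (homoplasy) costs fewer steps than any alternative tree.
II: derived state '1' in Taxon 6 only — an autapomorphy, so it tells us nothing about relationships among taxa.
III (derived state '0') is shared by Taxon 5 and Taxon 9 — a synapomorphy uniting that clade.
IV: derived state '1' in Taxon 6 and Taxon 8 only — synapomorphy for {Taxon 6, Taxon 8}.
Most parsimonious ingroup topology: ((Taxon 6,Taxon 8),(Taxon 5,Taxon 9)).
The clade {Taxon 5, Taxon 9} is supported by III: its derived state '0' occurs in exactly those taxa and in no other taxon (including the outgroup).

III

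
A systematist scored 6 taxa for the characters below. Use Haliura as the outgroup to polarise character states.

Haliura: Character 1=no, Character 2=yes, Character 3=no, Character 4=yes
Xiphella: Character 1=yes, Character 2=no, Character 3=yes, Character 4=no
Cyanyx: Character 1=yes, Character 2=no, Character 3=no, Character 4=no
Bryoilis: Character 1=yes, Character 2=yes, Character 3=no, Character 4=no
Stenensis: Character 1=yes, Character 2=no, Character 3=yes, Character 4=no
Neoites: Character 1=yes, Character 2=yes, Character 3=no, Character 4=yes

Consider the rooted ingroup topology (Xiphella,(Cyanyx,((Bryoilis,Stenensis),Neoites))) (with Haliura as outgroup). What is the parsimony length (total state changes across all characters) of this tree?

Map each character onto (Xiphella,(Cyanyx,((Bryoilis,Stenensis),Neoites))) (rooted by Haliura) and count the minimum state changes it requires (Fitch parsimony):
Character 1: 1; Character 2: 3; Character 3: 2; Character 4: 2.
Total tree length = 8.

8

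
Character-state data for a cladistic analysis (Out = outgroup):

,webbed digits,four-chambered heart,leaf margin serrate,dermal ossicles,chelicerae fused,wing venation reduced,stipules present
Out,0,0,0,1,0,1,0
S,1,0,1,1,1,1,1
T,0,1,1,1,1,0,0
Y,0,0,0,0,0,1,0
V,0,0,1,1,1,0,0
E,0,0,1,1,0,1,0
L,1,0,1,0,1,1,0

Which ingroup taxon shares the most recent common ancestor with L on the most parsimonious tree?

S

Character polarity is set by the outgroup: the derived state is whichever differs from the outgroup's state, so for dermal ossicles, wing venation reduced the derived state is '0', and for the remaining characters it is '1'.
webbed digits (derived state '1') is shared by L and S — a synapomorphy uniting that clade.
four-chambered heart (derived state '1') is unique to T (autapomorphy; uninformative for grouping).
Only E, L, S, T, and V show the derived state '1' for leaf margin serrate, supporting them as a clade.
dermal ossicles groups L and Y, which is incompatible with the clades supported by the remaining characters; treating it as convergent (homoplasy) costs fewer steps than any alternative tree.
chelicerae fused: derived state '1' in L, S, T, and V only — synapomorphy for {L, S, T, V}.
wing venation reduced (derived state '0') is shared by T and V — a synapomorphy uniting that clade.
stipules present (derived state '1') is unique to S (autapomorphy; uninformative for grouping).
Most parsimonious ingroup topology: ((((S,L),(T,V)),E),Y).
L and S form a cherry on this tree, so they are sister taxa.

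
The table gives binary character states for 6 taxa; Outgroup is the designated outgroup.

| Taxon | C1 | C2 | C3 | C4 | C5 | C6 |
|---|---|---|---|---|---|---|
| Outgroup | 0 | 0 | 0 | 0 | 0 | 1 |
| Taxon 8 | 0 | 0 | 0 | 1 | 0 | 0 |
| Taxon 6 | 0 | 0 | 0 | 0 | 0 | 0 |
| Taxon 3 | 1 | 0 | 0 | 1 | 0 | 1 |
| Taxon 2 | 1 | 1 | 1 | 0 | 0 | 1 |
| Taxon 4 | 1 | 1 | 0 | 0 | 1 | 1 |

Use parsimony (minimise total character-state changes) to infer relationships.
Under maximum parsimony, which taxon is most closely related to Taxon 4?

Taxon 2

Character polarity is set by the outgroup: the derived state is whichever differs from the outgroup's state, so for C6 the derived state is '0', and for the remaining characters it is '1'.
Only Taxon 2, Taxon 3, and Taxon 4 show the derived state '1' for C1, supporting them as a clade.
C2 (derived state '1') is shared by Taxon 2 and Taxon 4 — a synapomorphy uniting that clade.
C3: derived state '1' in Taxon 2 only — an autapomorphy, so it tells us nothing about relationships among taxa.
C4 groups Taxon 3 and Taxon 8, which is incompatible with the clades supported by the remaining characters; treating it as convergent (homoplasy) costs fewer steps than any alternative tree.
C5: derived state '1' in Taxon 4 only — an autapomorphy, so it tells us nothing about relationships among taxa.
C6: derived state '0' in Taxon 6 and Taxon 8 only — synapomorphy for {Taxon 6, Taxon 8}.
Most parsimonious ingroup topology: ((Taxon 8,Taxon 6),(Taxon 3,(Taxon 2,Taxon 4))).
Taxon 4 and Taxon 2 form a cherry on this tree, so they are sister taxa.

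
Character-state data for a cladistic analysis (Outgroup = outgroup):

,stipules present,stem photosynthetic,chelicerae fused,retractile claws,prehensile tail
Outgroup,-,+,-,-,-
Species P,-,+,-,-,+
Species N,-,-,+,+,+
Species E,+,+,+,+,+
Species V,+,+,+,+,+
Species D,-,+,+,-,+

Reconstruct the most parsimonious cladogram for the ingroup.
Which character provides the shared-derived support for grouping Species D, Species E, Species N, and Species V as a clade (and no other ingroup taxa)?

Character polarity is set by the outgroup: the derived state is whichever differs from the outgroup's state, so for stem photosynthetic the derived state is '-', and for the remaining characters it is '+'.
stipules present: derived state '+' in Species E and Species V only — synapomorphy for {Species E, Species V}.
stem photosynthetic: derived state '-' in Species N only — an autapomorphy, so it tells us nothing about relationships among taxa.
Only Species D, Species E, Species N, and Species V show the derived state '+' for chelicerae fused, supporting them as a clade.
retractile claws: derived state '+' in Species E, Species N, and Species V only — synapomorphy for {Species E, Species N, Species V}.
All ingroup taxa share the derived state '+' for prehensile tail; it defines the ingroup but does not resolve relationships within it.
Most parsimonious ingroup topology: (Species P,((Species N,(Species E,Species V)),Species D)).
The clade {Species D, Species E, Species N, Species V} is supported by chelicerae fused: its derived state '+' occurs in exactly those taxa and in no other taxon (including the outgroup).

chelicerae fused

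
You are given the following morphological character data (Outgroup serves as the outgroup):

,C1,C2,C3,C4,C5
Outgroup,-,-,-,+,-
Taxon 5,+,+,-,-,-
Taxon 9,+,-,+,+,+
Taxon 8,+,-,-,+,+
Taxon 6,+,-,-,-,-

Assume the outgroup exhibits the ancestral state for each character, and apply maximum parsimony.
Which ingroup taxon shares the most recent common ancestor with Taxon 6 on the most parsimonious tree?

Character polarity is set by the outgroup: the derived state is whichever differs from the outgroup's state, so for C4 the derived state is '-', and for the remaining characters it is '+'.
All ingroup taxa share the derived state '+' for C1; it defines the ingroup but does not resolve relationships within it.
C2 (derived state '+') is unique to Taxon 5 (autapomorphy; uninformative for grouping).
C3: derived state '+' in Taxon 9 only — an autapomorphy, so it tells us nothing about relationships among taxa.
Only Taxon 5 and Taxon 6 show the derived state '-' for C4, supporting them as a clade.
C5 (derived state '+') is shared by Taxon 8 and Taxon 9 — a synapomorphy uniting that clade.
Most parsimonious ingroup topology: ((Taxon 5,Taxon 6),(Taxon 9,Taxon 8)).
Taxon 6 and Taxon 5 form a cherry on this tree, so they are sister taxa.

Taxon 5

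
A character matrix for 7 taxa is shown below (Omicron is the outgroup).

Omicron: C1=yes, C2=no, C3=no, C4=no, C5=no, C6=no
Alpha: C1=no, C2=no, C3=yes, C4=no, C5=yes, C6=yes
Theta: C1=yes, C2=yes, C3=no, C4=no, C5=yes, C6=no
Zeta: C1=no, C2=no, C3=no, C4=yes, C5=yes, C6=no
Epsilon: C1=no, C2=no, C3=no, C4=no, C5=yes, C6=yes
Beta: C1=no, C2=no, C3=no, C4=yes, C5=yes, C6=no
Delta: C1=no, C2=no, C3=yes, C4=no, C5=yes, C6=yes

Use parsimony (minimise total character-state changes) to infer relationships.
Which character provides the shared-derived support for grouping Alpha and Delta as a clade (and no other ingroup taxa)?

C3

Character polarity is set by the outgroup: the derived state is whichever differs from the outgroup's state, so for C1 the derived state is 'no', and for the remaining characters it is 'yes'.
C1: derived state 'no' in Alpha, Beta, Delta, Epsilon, and Zeta only — synapomorphy for {Alpha, Beta, Delta, Epsilon, Zeta}.
C2 (derived state 'yes') is unique to Theta (autapomorphy; uninformative for grouping).
C3: derived state 'yes' in Alpha and Delta only — synapomorphy for {Alpha, Delta}.
C4 (derived state 'yes') is shared by Beta and Zeta — a synapomorphy uniting that clade.
All ingroup taxa share the derived state 'yes' for C5; it defines the ingroup but does not resolve relationships within it.
C6: derived state 'yes' in Alpha, Delta, and Epsilon only — synapomorphy for {Alpha, Delta, Epsilon}.
Most parsimonious ingroup topology: ((((Alpha,Delta),Epsilon),(Zeta,Beta)),Theta).
The clade {Alpha, Delta} is supported by C3: its derived state 'yes' occurs in exactly those taxa and in no other taxon (including the outgroup).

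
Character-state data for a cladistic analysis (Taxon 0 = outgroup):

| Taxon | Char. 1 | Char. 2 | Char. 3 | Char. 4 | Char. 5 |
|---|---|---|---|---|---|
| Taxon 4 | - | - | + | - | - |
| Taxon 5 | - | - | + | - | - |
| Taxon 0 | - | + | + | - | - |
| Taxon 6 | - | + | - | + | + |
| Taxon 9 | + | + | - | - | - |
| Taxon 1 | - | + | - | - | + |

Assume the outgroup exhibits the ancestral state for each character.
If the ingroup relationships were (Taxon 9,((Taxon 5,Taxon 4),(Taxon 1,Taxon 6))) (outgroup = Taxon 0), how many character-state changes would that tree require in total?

6

Map each character onto (Taxon 9,((Taxon 5,Taxon 4),(Taxon 1,Taxon 6))) (rooted by Taxon 0) and count the minimum state changes it requires (Fitch parsimony):
Char. 1: 1; Char. 2: 1; Char. 3: 2; Char. 4: 1; Char. 5: 1.
Total tree length = 6.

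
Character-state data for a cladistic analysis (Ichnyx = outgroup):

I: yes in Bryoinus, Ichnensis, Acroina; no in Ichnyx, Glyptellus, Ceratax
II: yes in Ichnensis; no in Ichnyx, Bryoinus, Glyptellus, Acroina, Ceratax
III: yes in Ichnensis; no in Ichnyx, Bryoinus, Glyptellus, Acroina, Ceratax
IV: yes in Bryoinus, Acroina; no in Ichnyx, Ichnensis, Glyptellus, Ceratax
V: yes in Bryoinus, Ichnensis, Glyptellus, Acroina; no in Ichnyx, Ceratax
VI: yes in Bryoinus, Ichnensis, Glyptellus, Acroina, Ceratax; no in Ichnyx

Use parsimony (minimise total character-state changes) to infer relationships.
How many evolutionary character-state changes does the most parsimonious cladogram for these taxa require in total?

6

The outgroup has state 'no' for every character, so 'yes' is the derived state throughout.
Only Acroina, Bryoinus, and Ichnensis show the derived state 'yes' for I, supporting them as a clade.
II (derived state 'yes') is unique to Ichnensis (autapomorphy; uninformative for grouping).
III: derived state 'yes' in Ichnensis only — an autapomorphy, so it tells us nothing about relationships among taxa.
IV (derived state 'yes') is shared by Acroina and Bryoinus — a synapomorphy uniting that clade.
Only Acroina, Bryoinus, Glyptellus, and Ichnensis show the derived state 'yes' for V, supporting them as a clade.
VI (derived state 'yes') is shared by all ingroup taxa — unites the whole ingroup.
Most parsimonious ingroup topology: ((((Bryoinus,Acroina),Ichnensis),Glyptellus),Ceratax).
Changes per character on this tree: I: 1; II: 1; III: 1; IV: 1; V: 1; VI: 1.
Total = 6.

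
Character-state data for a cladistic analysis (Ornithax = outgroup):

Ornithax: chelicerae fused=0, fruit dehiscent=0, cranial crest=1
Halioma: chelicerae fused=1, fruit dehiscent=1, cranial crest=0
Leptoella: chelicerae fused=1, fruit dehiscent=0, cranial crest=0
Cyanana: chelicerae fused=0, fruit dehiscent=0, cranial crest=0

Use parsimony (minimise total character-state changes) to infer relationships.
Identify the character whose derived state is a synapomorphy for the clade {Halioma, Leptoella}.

Character polarity is set by the outgroup: the derived state is whichever differs from the outgroup's state, so for cranial crest the derived state is '0', and for the remaining characters it is '1'.
chelicerae fused: derived state '1' in Halioma and Leptoella only — synapomorphy for {Halioma, Leptoella}.
fruit dehiscent: derived state '1' in Halioma only — an autapomorphy, so it tells us nothing about relationships among taxa.
cranial crest (derived state '0') is shared by all ingroup taxa — unites the whole ingroup.
Most parsimonious ingroup topology: ((Halioma,Leptoella),Cyanana).
The clade {Halioma, Leptoella} is supported by chelicerae fused: its derived state '1' occurs in exactly those taxa and in no other taxon (including the outgroup).

chelicerae fused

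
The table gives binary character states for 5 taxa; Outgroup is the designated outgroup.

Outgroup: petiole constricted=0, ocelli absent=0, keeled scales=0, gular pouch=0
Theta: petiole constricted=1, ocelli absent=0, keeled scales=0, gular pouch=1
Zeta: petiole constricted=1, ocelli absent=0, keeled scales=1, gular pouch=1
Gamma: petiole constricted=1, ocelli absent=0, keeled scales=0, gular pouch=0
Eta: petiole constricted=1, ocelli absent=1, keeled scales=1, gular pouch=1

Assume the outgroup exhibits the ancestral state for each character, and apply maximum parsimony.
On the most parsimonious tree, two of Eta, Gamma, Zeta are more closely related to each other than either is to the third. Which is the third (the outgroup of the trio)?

Gamma

The outgroup has state '0' for every character, so '1' is the derived state throughout.
petiole constricted (derived state '1') is shared by all ingroup taxa — unites the whole ingroup.
ocelli absent: derived state '1' in Eta only — an autapomorphy, so it tells us nothing about relationships among taxa.
keeled scales (derived state '1') is shared by Eta and Zeta — a synapomorphy uniting that clade.
gular pouch: derived state '1' in Eta, Theta, and Zeta only — synapomorphy for {Eta, Theta, Zeta}.
Most parsimonious ingroup topology: ((Theta,(Zeta,Eta)),Gamma).
Eta and Zeta share a more recent common ancestor with each other than either does with Gamma, so Gamma is the least closely related of the three.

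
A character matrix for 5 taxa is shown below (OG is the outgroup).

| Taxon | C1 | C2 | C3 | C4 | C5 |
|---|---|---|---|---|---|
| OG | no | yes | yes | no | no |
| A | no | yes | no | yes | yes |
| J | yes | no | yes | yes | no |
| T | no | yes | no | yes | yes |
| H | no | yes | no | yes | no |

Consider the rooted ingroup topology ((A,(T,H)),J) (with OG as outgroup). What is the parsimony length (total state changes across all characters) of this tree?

Map each character onto ((A,(T,H)),J) (rooted by OG) and count the minimum state changes it requires (Fitch parsimony):
C1: 1; C2: 1; C3: 1; C4: 1; C5: 2.
Total tree length = 6.

6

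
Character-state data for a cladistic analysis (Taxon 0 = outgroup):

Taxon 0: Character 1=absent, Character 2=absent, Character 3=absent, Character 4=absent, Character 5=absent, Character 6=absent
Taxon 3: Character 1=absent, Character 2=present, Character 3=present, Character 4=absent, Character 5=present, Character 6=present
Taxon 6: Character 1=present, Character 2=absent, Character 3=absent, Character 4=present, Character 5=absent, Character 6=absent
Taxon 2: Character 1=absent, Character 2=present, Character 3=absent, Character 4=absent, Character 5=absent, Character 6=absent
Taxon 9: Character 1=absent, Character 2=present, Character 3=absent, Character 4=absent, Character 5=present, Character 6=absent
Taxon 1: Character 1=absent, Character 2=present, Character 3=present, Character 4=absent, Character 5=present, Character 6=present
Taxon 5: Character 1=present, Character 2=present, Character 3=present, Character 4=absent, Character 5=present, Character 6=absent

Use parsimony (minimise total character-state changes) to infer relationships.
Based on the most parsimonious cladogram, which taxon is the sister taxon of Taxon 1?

Taxon 3

The outgroup has state 'absent' for every character, so 'present' is the derived state throughout.
Character 1 groups Taxon 5 and Taxon 6, which is incompatible with the clades supported by the remaining characters; treating it as convergent (homoplasy) costs fewer steps than any alternative tree.
Character 2: derived state 'present' in Taxon 1, Taxon 2, Taxon 3, Taxon 5, and Taxon 9 only — synapomorphy for {Taxon 1, Taxon 2, Taxon 3, Taxon 5, Taxon 9}.
Only Taxon 1, Taxon 3, and Taxon 5 show the derived state 'present' for Character 3, supporting them as a clade.
Character 4: derived state 'present' in Taxon 6 only — an autapomorphy, so it tells us nothing about relationships among taxa.
Character 5 (derived state 'present') is shared by Taxon 1, Taxon 3, Taxon 5, and Taxon 9 — a synapomorphy uniting that clade.
Character 6 (derived state 'present') is shared by Taxon 1 and Taxon 3 — a synapomorphy uniting that clade.
Most parsimonious ingroup topology: (((((Taxon 3,Taxon 1),Taxon 5),Taxon 9),Taxon 2),Taxon 6).
Taxon 1 and Taxon 3 form a cherry on this tree, so they are sister taxa.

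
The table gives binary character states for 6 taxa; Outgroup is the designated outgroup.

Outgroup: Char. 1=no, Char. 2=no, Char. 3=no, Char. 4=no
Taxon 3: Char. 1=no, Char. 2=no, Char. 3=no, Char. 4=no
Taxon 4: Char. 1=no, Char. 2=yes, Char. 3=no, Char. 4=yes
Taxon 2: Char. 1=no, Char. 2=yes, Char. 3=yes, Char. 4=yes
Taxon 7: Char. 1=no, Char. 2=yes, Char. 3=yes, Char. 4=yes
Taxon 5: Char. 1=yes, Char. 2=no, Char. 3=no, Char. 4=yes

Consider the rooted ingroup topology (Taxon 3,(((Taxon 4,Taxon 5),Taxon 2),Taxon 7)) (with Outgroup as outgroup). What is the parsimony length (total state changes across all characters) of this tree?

6

Map each character onto (Taxon 3,(((Taxon 4,Taxon 5),Taxon 2),Taxon 7)) (rooted by Outgroup) and count the minimum state changes it requires (Fitch parsimony):
Char. 1: 1; Char. 2: 2; Char. 3: 2; Char. 4: 1.
Total tree length = 6.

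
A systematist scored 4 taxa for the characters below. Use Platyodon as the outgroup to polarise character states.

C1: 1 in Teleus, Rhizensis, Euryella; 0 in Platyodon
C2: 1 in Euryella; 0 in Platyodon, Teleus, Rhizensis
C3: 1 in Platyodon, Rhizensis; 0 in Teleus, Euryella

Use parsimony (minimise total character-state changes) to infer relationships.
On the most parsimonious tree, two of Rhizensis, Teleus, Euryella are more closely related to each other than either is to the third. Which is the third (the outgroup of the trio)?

Rhizensis

Character polarity is set by the outgroup: the derived state is whichever differs from the outgroup's state, so for C3 the derived state is '0', and for the remaining characters it is '1'.
All ingroup taxa share the derived state '1' for C1; it defines the ingroup but does not resolve relationships within it.
C2: derived state '1' in Euryella only — an autapomorphy, so it tells us nothing about relationships among taxa.
Only Euryella and Teleus show the derived state '0' for C3, supporting them as a clade.
Most parsimonious ingroup topology: ((Teleus,Euryella),Rhizensis).
Teleus and Euryella share a more recent common ancestor with each other than either does with Rhizensis, so Rhizensis is the least closely related of the three.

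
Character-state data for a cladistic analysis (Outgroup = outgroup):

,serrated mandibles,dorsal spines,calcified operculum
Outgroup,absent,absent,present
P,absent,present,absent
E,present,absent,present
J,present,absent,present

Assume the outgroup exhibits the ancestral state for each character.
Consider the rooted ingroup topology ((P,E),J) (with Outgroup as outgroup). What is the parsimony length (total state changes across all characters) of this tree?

Map each character onto ((P,E),J) (rooted by Outgroup) and count the minimum state changes it requires (Fitch parsimony):
serrated mandibles: 2; dorsal spines: 1; calcified operculum: 1.
Total tree length = 4.

4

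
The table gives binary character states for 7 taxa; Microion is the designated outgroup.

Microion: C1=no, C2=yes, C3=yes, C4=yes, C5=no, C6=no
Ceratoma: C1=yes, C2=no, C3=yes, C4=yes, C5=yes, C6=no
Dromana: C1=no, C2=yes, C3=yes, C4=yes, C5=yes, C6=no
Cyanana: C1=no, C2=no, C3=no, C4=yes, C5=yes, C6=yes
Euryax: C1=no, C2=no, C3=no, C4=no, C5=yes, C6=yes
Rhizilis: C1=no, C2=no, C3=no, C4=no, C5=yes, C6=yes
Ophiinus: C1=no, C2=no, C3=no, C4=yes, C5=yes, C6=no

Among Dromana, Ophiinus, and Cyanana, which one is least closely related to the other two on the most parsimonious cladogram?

Character polarity is set by the outgroup: the derived state is whichever differs from the outgroup's state, so for C2, C3, C4 the derived state is 'no', and for the remaining characters it is 'yes'.
C1 (derived state 'yes') is unique to Ceratoma (autapomorphy; uninformative for grouping).
Only Ceratoma, Cyanana, Euryax, Ophiinus, and Rhizilis show the derived state 'no' for C2, supporting them as a clade.
Only Cyanana, Euryax, Ophiinus, and Rhizilis show the derived state 'no' for C3, supporting them as a clade.
C4 (derived state 'no') is shared by Euryax and Rhizilis — a synapomorphy uniting that clade.
All ingroup taxa share the derived state 'yes' for C5; it defines the ingroup but does not resolve relationships within it.
Only Cyanana, Euryax, and Rhizilis show the derived state 'yes' for C6, supporting them as a clade.
Most parsimonious ingroup topology: ((Ceratoma,((Cyanana,(Euryax,Rhizilis)),Ophiinus)),Dromana).
Ophiinus and Cyanana share a more recent common ancestor with each other than either does with Dromana, so Dromana is the least closely related of the three.

Dromana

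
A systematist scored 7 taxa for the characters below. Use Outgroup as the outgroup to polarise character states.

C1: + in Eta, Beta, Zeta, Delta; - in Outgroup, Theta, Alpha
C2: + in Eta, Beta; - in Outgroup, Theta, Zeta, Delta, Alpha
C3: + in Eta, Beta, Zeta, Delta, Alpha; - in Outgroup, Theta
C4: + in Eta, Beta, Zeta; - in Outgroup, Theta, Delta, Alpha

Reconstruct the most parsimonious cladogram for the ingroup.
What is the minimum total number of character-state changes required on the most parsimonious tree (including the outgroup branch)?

4

The outgroup has state '-' for every character, so '+' is the derived state throughout.
C1: derived state '+' in Beta, Delta, Eta, and Zeta only — synapomorphy for {Beta, Delta, Eta, Zeta}.
C2: derived state '+' in Beta and Eta only — synapomorphy for {Beta, Eta}.
C3: derived state '+' in Alpha, Beta, Delta, Eta, and Zeta only — synapomorphy for {Alpha, Beta, Delta, Eta, Zeta}.
C4 (derived state '+') is shared by Beta, Eta, and Zeta — a synapomorphy uniting that clade.
Most parsimonious ingroup topology: (Theta,((((Eta,Beta),Zeta),Delta),Alpha)).
Changes per character on this tree: C1: 1; C2: 1; C3: 1; C4: 1.
Total = 4.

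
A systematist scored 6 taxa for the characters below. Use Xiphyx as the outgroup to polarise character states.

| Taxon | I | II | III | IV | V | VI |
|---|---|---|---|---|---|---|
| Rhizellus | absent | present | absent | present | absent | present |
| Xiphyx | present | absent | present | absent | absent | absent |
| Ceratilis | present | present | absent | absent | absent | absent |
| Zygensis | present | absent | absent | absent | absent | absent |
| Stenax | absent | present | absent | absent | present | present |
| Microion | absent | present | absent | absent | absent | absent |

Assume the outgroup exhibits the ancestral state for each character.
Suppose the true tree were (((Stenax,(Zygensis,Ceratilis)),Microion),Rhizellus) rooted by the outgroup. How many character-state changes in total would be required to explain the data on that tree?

9

Map each character onto (((Stenax,(Zygensis,Ceratilis)),Microion),Rhizellus) (rooted by Xiphyx) and count the minimum state changes it requires (Fitch parsimony):
I: 2; II: 2; III: 1; IV: 1; V: 1; VI: 2.
Total tree length = 9.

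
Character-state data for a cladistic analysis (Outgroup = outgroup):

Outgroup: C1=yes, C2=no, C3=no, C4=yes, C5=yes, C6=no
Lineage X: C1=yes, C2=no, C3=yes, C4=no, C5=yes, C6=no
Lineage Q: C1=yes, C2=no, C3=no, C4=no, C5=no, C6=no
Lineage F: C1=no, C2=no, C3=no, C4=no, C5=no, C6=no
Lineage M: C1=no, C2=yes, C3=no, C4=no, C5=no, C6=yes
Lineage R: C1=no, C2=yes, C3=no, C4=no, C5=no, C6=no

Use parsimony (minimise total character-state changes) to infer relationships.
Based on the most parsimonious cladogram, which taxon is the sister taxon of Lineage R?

Character polarity is set by the outgroup: the derived state is whichever differs from the outgroup's state, so for C1, C4, C5 the derived state is 'no', and for the remaining characters it is 'yes'.
Only Lineage F, Lineage M, and Lineage R show the derived state 'no' for C1, supporting them as a clade.
C2 (derived state 'yes') is shared by Lineage M and Lineage R — a synapomorphy uniting that clade.
C3: derived state 'yes' in Lineage X only — an autapomorphy, so it tells us nothing about relationships among taxa.
C4 (derived state 'no') is shared by all ingroup taxa — unites the whole ingroup.
Only Lineage F, Lineage M, Lineage Q, and Lineage R show the derived state 'no' for C5, supporting them as a clade.
C6 (derived state 'yes') is unique to Lineage M (autapomorphy; uninformative for grouping).
Most parsimonious ingroup topology: (Lineage X,(Lineage Q,(Lineage F,(Lineage M,Lineage R)))).
Lineage R and Lineage M form a cherry on this tree, so they are sister taxa.

Lineage M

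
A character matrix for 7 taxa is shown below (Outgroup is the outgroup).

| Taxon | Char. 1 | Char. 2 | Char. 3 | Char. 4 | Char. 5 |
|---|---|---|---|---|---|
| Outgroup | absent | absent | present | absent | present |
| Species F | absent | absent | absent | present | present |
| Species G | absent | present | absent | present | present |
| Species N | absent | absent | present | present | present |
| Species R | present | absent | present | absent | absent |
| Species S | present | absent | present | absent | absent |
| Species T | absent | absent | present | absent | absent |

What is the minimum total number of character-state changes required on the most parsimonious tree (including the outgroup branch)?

Character polarity is set by the outgroup: the derived state is whichever differs from the outgroup's state, so for Char. 3, Char. 5 the derived state is 'absent', and for the remaining characters it is 'present'.
Char. 1 (derived state 'present') is shared by Species R and Species S — a synapomorphy uniting that clade.
Char. 2 (derived state 'present') is unique to Species G (autapomorphy; uninformative for grouping).
Only Species F and Species G show the derived state 'absent' for Char. 3, supporting them as a clade.
Char. 4: derived state 'present' in Species F, Species G, and Species N only — synapomorphy for {Species F, Species G, Species N}.
Char. 5 (derived state 'absent') is shared by Species R, Species S, and Species T — a synapomorphy uniting that clade.
Most parsimonious ingroup topology: (((Species F,Species G),Species N),((Species R,Species S),Species T)).
Changes per character on this tree: Char. 1: 1; Char. 2: 1; Char. 3: 1; Char. 4: 1; Char. 5: 1.
Total = 5.

5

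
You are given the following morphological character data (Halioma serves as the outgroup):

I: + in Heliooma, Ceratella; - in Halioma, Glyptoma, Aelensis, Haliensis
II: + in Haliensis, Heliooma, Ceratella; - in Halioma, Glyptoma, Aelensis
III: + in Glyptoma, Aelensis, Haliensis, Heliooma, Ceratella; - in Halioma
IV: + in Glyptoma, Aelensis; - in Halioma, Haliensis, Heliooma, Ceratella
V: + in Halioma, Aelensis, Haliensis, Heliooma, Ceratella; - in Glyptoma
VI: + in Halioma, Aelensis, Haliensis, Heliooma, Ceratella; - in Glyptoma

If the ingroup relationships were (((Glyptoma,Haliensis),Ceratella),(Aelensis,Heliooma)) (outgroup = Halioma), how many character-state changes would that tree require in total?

10

Map each character onto (((Glyptoma,Haliensis),Ceratella),(Aelensis,Heliooma)) (rooted by Halioma) and count the minimum state changes it requires (Fitch parsimony):
I: 2; II: 3; III: 1; IV: 2; V: 1; VI: 1.
Total tree length = 10.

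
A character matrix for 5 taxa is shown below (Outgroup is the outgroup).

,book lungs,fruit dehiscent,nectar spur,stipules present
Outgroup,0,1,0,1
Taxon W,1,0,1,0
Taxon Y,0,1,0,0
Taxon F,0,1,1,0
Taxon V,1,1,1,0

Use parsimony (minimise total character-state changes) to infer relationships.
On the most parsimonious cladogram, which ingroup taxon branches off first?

Taxon Y

Character polarity is set by the outgroup: the derived state is whichever differs from the outgroup's state, so for fruit dehiscent, stipules present the derived state is '0', and for the remaining characters it is '1'.
book lungs: derived state '1' in Taxon V and Taxon W only — synapomorphy for {Taxon V, Taxon W}.
fruit dehiscent: derived state '0' in Taxon W only — an autapomorphy, so it tells us nothing about relationships among taxa.
nectar spur (derived state '1') is shared by Taxon F, Taxon V, and Taxon W — a synapomorphy uniting that clade.
All ingroup taxa share the derived state '0' for stipules present; it defines the ingroup but does not resolve relationships within it.
Most parsimonious ingroup topology: (((Taxon W,Taxon V),Taxon F),Taxon Y).
Taxon Y is sister to the clade containing all other ingroup taxa, so it is the earliest-diverging (most basal) ingroup lineage.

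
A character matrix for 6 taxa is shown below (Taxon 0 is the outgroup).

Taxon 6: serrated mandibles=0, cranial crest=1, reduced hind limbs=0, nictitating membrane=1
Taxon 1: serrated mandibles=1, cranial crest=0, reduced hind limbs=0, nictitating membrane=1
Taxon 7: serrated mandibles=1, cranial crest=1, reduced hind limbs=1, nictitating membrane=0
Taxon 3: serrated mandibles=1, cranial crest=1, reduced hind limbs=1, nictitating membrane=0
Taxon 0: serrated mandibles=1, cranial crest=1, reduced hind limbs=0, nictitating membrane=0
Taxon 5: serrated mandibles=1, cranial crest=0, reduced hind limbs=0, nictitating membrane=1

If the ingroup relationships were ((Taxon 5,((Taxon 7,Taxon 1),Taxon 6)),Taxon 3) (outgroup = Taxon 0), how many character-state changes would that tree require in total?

Map each character onto ((Taxon 5,((Taxon 7,Taxon 1),Taxon 6)),Taxon 3) (rooted by Taxon 0) and count the minimum state changes it requires (Fitch parsimony):
serrated mandibles: 1; cranial crest: 2; reduced hind limbs: 2; nictitating membrane: 2.
Total tree length = 7.

7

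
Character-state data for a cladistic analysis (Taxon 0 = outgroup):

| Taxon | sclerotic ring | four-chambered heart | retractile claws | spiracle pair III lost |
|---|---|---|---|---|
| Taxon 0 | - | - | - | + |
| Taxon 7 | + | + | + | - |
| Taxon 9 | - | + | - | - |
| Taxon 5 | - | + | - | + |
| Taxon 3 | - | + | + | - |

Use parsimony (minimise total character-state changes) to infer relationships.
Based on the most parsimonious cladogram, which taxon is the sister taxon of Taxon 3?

Character polarity is set by the outgroup: the derived state is whichever differs from the outgroup's state, so for spiracle pair III lost the derived state is '-', and for the remaining characters it is '+'.
sclerotic ring (derived state '+') is unique to Taxon 7 (autapomorphy; uninformative for grouping).
All ingroup taxa share the derived state '+' for four-chambered heart; it defines the ingroup but does not resolve relationships within it.
retractile claws: derived state '+' in Taxon 3 and Taxon 7 only — synapomorphy for {Taxon 3, Taxon 7}.
spiracle pair III lost: derived state '-' in Taxon 3, Taxon 7, and Taxon 9 only — synapomorphy for {Taxon 3, Taxon 7, Taxon 9}.
Most parsimonious ingroup topology: (((Taxon 7,Taxon 3),Taxon 9),Taxon 5).
Taxon 3 and Taxon 7 form a cherry on this tree, so they are sister taxa.

Taxon 7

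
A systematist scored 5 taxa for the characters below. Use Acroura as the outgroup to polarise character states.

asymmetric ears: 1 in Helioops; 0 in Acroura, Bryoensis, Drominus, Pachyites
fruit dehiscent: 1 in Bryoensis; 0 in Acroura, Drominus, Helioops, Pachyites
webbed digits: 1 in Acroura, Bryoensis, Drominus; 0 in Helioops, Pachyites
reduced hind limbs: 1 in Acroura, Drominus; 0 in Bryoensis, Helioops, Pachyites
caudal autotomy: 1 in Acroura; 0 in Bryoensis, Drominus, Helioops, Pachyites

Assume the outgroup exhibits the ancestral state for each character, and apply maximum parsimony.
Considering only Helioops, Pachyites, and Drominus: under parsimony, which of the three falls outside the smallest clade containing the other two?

Drominus

Character polarity is set by the outgroup: the derived state is whichever differs from the outgroup's state, so for webbed digits, reduced hind limbs, caudal autotomy the derived state is '0', and for the remaining characters it is '1'.
asymmetric ears: derived state '1' in Helioops only — an autapomorphy, so it tells us nothing about relationships among taxa.
fruit dehiscent (derived state '1') is unique to Bryoensis (autapomorphy; uninformative for grouping).
webbed digits: derived state '0' in Helioops and Pachyites only — synapomorphy for {Helioops, Pachyites}.
reduced hind limbs (derived state '0') is shared by Bryoensis, Helioops, and Pachyites — a synapomorphy uniting that clade.
caudal autotomy (derived state '0') is shared by all ingroup taxa — unites the whole ingroup.
Most parsimonious ingroup topology: ((Bryoensis,(Helioops,Pachyites)),Drominus).
Pachyites and Helioops share a more recent common ancestor with each other than either does with Drominus, so Drominus is the least closely related of the three.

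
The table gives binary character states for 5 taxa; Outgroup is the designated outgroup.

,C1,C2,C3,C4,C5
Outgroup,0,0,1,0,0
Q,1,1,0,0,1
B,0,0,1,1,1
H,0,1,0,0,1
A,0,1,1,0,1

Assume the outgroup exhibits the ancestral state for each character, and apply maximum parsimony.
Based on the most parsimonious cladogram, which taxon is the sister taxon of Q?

Character polarity is set by the outgroup: the derived state is whichever differs from the outgroup's state, so for C3 the derived state is '0', and for the remaining characters it is '1'.
C1: derived state '1' in Q only — an autapomorphy, so it tells us nothing about relationships among taxa.
C2: derived state '1' in A, H, and Q only — synapomorphy for {A, H, Q}.
C3 (derived state '0') is shared by H and Q — a synapomorphy uniting that clade.
C4: derived state '1' in B only — an autapomorphy, so it tells us nothing about relationships among taxa.
All ingroup taxa share the derived state '1' for C5; it defines the ingroup but does not resolve relationships within it.
Most parsimonious ingroup topology: (((Q,H),A),B).
Q and H form a cherry on this tree, so they are sister taxa.

H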